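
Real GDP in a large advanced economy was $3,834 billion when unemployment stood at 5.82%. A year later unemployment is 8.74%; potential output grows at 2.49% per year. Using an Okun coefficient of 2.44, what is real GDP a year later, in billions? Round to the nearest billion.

Δu = 8.74 - 5.82 = 2.92 points.
Okun's law (growth form): g_Y = g_Y* - β × Δu = 2.49 - 2.44 × (2.92) = 2.49 - 7.1248 = -4.6348%.
Real GDP in the next year = 3834 × (1 - 4.6348/100) = 3834 × 0.953652 ≈ 3656 billion.

$3,656 billion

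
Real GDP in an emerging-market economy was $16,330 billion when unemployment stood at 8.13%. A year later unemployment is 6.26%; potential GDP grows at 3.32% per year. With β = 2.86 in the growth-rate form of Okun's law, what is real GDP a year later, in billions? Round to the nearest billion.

$17,746 billion

Δu = 6.26 - 8.13 = -1.87 points.
Okun's law (growth form): g_Y = g_Y* - β × Δu = 3.32 - 2.86 × (-1.87) = 3.32 + 5.3482 = 8.6682%.
Real GDP in the next year = 16330 × (1 + 8.6682/100) = 16330 × 1.086682 ≈ 17746 billion.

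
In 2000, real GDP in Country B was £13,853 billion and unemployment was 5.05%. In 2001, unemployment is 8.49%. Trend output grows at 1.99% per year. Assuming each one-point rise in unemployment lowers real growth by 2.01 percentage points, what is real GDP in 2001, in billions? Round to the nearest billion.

Δu = 8.49 - 5.05 = 3.44 points.
Okun's law (growth form): g_Y = g_Y* - β × Δu = 1.99 - 2.01 × (3.44) = 1.99 - 6.9144 = -4.9244%.
Real GDP in the next year = 13853 × (1 - 4.9244/100) = 13853 × 0.950756 ≈ 13171 billion.

£13,171 billion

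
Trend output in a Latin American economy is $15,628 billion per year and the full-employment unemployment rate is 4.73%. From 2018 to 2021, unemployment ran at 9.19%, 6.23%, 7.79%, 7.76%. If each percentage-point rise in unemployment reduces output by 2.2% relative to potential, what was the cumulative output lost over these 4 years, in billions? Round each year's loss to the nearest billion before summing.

$4,143 billion

Year 2018: gap = -2.2 × (9.19 - 4.73) = -9.812%, loss ≈ 15628 × 9.812/100 ≈ 1533.
Year 2019: gap = -2.2 × (6.23 - 4.73) = -3.3%, loss ≈ 15628 × 3.3/100 ≈ 516.
Year 2020: gap = -2.2 × (7.79 - 4.73) = -6.732%, loss ≈ 15628 × 6.732/100 ≈ 1052.
Year 2021: gap = -2.2 × (7.76 - 4.73) = -6.666%, loss ≈ 15628 × 6.666/100 ≈ 1042.
Total lost output = 1533 + 516 + 1052 + 1042 = 4143 billion.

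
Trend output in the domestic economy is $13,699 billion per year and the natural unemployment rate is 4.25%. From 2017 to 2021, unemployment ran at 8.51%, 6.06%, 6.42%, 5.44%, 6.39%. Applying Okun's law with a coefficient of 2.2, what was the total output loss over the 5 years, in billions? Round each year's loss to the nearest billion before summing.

Year 2017: gap = -2.2 × (8.51 - 4.25) = -9.372%, loss ≈ 13699 × 9.372/100 ≈ 1284.
Year 2018: gap = -2.2 × (6.06 - 4.25) = -3.982%, loss ≈ 13699 × 3.982/100 ≈ 545.
Year 2019: gap = -2.2 × (6.42 - 4.25) = -4.774%, loss ≈ 13699 × 4.774/100 ≈ 654.
Year 2020: gap = -2.2 × (5.44 - 4.25) = -2.618%, loss ≈ 13699 × 2.618/100 ≈ 359.
Year 2021: gap = -2.2 × (6.39 - 4.25) = -4.708%, loss ≈ 13699 × 4.708/100 ≈ 645.
Total lost output = 1284 + 545 + 654 + 359 + 645 = 3487 billion.

$3,487 billion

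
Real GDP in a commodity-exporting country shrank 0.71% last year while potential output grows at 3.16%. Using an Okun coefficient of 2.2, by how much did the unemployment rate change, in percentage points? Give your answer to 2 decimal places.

Growth-rate Okun's law: g_Y = g_Y* - β × Δu, so Δu = (g_Y* - g_Y)/β.
Δu = (3.16 + 0.71)/2.2 = 3.87/2.2 = 1.76 percentage points.

1.76 percentage points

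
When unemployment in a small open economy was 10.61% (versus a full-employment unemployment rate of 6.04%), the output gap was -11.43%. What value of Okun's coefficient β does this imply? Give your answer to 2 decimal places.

β ≈ 2.50

Okun's law: output gap = -β × (u - u*).
-11.43 = -β × (10.61 - 6.04) = -β × 4.57, so β = 11.43/4.57 = 2.50.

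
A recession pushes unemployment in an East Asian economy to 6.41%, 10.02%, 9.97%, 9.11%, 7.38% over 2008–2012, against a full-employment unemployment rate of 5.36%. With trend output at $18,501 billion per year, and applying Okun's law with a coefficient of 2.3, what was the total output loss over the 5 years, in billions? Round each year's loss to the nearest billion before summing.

$6,848 billion

Year 2008: gap = -2.3 × (6.41 - 5.36) = -2.415%, loss ≈ 18501 × 2.415/100 ≈ 447.
Year 2009: gap = -2.3 × (10.02 - 5.36) = -10.718%, loss ≈ 18501 × 10.718/100 ≈ 1983.
Year 2010: gap = -2.3 × (9.97 - 5.36) = -10.603%, loss ≈ 18501 × 10.603/100 ≈ 1962.
Year 2011: gap = -2.3 × (9.11 - 5.36) = -8.625%, loss ≈ 18501 × 8.625/100 ≈ 1596.
Year 2012: gap = -2.3 × (7.38 - 5.36) = -4.646%, loss ≈ 18501 × 4.646/100 ≈ 860.
Total lost output = 447 + 1983 + 1962 + 1596 + 860 = 6848 billion.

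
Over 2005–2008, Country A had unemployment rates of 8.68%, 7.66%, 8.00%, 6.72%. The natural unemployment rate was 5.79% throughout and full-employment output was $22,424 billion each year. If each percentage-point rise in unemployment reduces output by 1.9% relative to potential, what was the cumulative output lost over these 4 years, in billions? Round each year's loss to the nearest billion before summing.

Year 2005: gap = -1.9 × (8.68 - 5.79) = -5.491%, loss ≈ 22424 × 5.491/100 ≈ 1231.
Year 2006: gap = -1.9 × (7.66 - 5.79) = -3.553%, loss ≈ 22424 × 3.553/100 ≈ 797.
Year 2007: gap = -1.9 × (8 - 5.79) = -4.199%, loss ≈ 22424 × 4.199/100 ≈ 942.
Year 2008: gap = -1.9 × (6.72 - 5.79) = -1.767%, loss ≈ 22424 × 1.767/100 ≈ 396.
Total lost output = 1231 + 797 + 942 + 396 = 3366 billion.

$3,366 billion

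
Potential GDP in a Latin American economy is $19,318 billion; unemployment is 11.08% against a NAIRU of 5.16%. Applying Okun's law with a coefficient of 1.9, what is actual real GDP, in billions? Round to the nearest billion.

Unemployment gap = 11.08 - 5.16 = 5.92 points, so the output gap is -1.9 × 5.92 = -11.248%.
Actual GDP = 19318 × (1 - 11.248/100) = 19318 × 0.88752 ≈ 17145 billion.

$17,145 billion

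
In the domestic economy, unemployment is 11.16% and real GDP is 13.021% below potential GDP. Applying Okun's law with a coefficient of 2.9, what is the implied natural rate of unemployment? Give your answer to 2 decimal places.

6.67%

From Okun's law, u - u* = -(output gap)/β = -(-13.021)/2.9 = 4.49 points.
So u* = 11.16 - 4.49 = 6.67%.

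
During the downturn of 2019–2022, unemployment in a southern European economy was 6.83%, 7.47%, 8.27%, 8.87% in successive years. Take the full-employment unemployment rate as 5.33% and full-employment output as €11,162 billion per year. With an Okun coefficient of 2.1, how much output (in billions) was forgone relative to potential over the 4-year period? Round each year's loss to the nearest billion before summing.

€2,373 billion

Year 2019: gap = -2.1 × (6.83 - 5.33) = -3.15%, loss ≈ 11162 × 3.15/100 ≈ 352.
Year 2020: gap = -2.1 × (7.47 - 5.33) = -4.494%, loss ≈ 11162 × 4.494/100 ≈ 502.
Year 2021: gap = -2.1 × (8.27 - 5.33) = -6.174%, loss ≈ 11162 × 6.174/100 ≈ 689.
Year 2022: gap = -2.1 × (8.87 - 5.33) = -7.434%, loss ≈ 11162 × 7.434/100 ≈ 830.
Total lost output = 352 + 502 + 689 + 830 = 2373 billion.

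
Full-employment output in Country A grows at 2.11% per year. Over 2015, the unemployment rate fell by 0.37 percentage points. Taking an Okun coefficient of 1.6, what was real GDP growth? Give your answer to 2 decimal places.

Growth-rate Okun's law: g_Y = g_Y* - β × Δu.
g_Y = 2.11 - 1.6 × (-0.37) = 2.11 + 0.592 = 2.702%, i.e. 2.70% to 2 d.p.

2.70%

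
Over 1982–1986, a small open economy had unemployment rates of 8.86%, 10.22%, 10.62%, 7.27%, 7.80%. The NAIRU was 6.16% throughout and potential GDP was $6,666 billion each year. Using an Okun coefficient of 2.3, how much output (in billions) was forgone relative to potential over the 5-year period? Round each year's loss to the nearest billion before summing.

$2,141 billion

Year 1982: gap = -2.3 × (8.86 - 6.16) = -6.21%, loss ≈ 6666 × 6.21/100 ≈ 414.
Year 1983: gap = -2.3 × (10.22 - 6.16) = -9.338%, loss ≈ 6666 × 9.338/100 ≈ 622.
Year 1984: gap = -2.3 × (10.62 - 6.16) = -10.258%, loss ≈ 6666 × 10.258/100 ≈ 684.
Year 1985: gap = -2.3 × (7.27 - 6.16) = -2.553%, loss ≈ 6666 × 2.553/100 ≈ 170.
Year 1986: gap = -2.3 × (7.8 - 6.16) = -3.772%, loss ≈ 6666 × 3.772/100 ≈ 251.
Total lost output = 414 + 622 + 684 + 170 + 251 = 2141 billion.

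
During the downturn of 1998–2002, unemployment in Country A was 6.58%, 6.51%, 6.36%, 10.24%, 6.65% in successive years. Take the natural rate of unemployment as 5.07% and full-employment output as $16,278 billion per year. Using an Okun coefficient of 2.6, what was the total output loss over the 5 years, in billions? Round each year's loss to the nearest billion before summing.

$4,651 billion

Year 1998: gap = -2.6 × (6.58 - 5.07) = -3.926%, loss ≈ 16278 × 3.926/100 ≈ 639.
Year 1999: gap = -2.6 × (6.51 - 5.07) = -3.744%, loss ≈ 16278 × 3.744/100 ≈ 609.
Year 2000: gap = -2.6 × (6.36 - 5.07) = -3.354%, loss ≈ 16278 × 3.354/100 ≈ 546.
Year 2001: gap = -2.6 × (10.24 - 5.07) = -13.442%, loss ≈ 16278 × 13.442/100 ≈ 2188.
Year 2002: gap = -2.6 × (6.65 - 5.07) = -4.108%, loss ≈ 16278 × 4.108/100 ≈ 669.
Total lost output = 639 + 609 + 546 + 2188 + 669 = 4651 billion.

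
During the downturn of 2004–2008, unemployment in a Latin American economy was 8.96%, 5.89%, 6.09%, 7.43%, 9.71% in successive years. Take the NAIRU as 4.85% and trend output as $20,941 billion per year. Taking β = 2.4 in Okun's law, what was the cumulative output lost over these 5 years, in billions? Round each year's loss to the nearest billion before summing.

Year 2004: gap = -2.4 × (8.96 - 4.85) = -9.864%, loss ≈ 20941 × 9.864/100 ≈ 2066.
Year 2005: gap = -2.4 × (5.89 - 4.85) = -2.496%, loss ≈ 20941 × 2.496/100 ≈ 523.
Year 2006: gap = -2.4 × (6.09 - 4.85) = -2.976%, loss ≈ 20941 × 2.976/100 ≈ 623.
Year 2007: gap = -2.4 × (7.43 - 4.85) = -6.192%, loss ≈ 20941 × 6.192/100 ≈ 1297.
Year 2008: gap = -2.4 × (9.71 - 4.85) = -11.664%, loss ≈ 20941 × 11.664/100 ≈ 2443.
Total lost output = 2066 + 523 + 623 + 1297 + 2443 = 6952 billion.

$6,952 billion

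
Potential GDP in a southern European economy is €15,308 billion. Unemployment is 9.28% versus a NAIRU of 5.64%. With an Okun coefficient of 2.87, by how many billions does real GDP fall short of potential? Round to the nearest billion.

Output gap = -2.87 × (9.28 - 5.64) = -2.87 × 3.64 = -10.4468%.
Actual GDP ≈ 15308 × 0.895532 ≈ 13709 billion, so the shortfall is 15308 - 13709 = 1599 billion.

€1,599 billion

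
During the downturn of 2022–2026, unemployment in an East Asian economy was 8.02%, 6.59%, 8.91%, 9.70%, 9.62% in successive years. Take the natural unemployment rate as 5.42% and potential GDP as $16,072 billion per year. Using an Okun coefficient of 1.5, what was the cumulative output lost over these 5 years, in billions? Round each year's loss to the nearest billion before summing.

Year 2022: gap = -1.5 × (8.02 - 5.42) = -3.9%, loss ≈ 16072 × 3.9/100 ≈ 627.
Year 2023: gap = -1.5 × (6.59 - 5.42) = -1.755%, loss ≈ 16072 × 1.755/100 ≈ 282.
Year 2024: gap = -1.5 × (8.91 - 5.42) = -5.235%, loss ≈ 16072 × 5.235/100 ≈ 841.
Year 2025: gap = -1.5 × (9.7 - 5.42) = -6.42%, loss ≈ 16072 × 6.42/100 ≈ 1032.
Year 2026: gap = -1.5 × (9.62 - 5.42) = -6.3%, loss ≈ 16072 × 6.3/100 ≈ 1013.
Total lost output = 627 + 282 + 841 + 1032 + 1013 = 3795 billion.

$3,795 billion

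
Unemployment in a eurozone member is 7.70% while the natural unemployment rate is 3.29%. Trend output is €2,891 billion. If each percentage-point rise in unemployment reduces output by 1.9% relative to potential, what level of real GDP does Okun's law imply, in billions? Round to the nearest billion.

Unemployment gap = 7.7 - 3.29 = 4.41 points, so the output gap is -1.9 × 4.41 = -8.379%.
Actual GDP = 2891 × (1 - 8.379/100) = 2891 × 0.91621 ≈ 2649 billion.

€2,649 billion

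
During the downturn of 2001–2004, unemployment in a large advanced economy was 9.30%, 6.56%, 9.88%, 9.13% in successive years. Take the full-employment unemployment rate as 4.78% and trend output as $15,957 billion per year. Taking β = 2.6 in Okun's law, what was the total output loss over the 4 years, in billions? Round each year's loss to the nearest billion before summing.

$6,534 billion

Year 2001: gap = -2.6 × (9.3 - 4.78) = -11.752%, loss ≈ 15957 × 11.752/100 ≈ 1875.
Year 2002: gap = -2.6 × (6.56 - 4.78) = -4.628%, loss ≈ 15957 × 4.628/100 ≈ 738.
Year 2003: gap = -2.6 × (9.88 - 4.78) = -13.26%, loss ≈ 15957 × 13.26/100 ≈ 2116.
Year 2004: gap = -2.6 × (9.13 - 4.78) = -11.31%, loss ≈ 15957 × 11.31/100 ≈ 1805.
Total lost output = 1875 + 738 + 2116 + 1805 = 6534 billion.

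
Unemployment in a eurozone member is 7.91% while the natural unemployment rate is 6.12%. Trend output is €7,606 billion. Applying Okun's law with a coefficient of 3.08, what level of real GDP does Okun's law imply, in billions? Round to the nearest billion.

Unemployment gap = 7.91 - 6.12 = 1.79 points, so the output gap is -3.08 × 1.79 = -5.5132%.
Actual GDP = 7606 × (1 - 5.5132/100) = 7606 × 0.944868 ≈ 7187 billion.

€7,187 billion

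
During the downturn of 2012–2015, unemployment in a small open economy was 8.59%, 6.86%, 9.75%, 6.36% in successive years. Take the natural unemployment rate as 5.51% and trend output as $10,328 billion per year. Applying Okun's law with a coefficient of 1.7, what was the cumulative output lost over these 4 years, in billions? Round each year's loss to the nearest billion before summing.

Year 2012: gap = -1.7 × (8.59 - 5.51) = -5.236%, loss ≈ 10328 × 5.236/100 ≈ 541.
Year 2013: gap = -1.7 × (6.86 - 5.51) = -2.295%, loss ≈ 10328 × 2.295/100 ≈ 237.
Year 2014: gap = -1.7 × (9.75 - 5.51) = -7.208%, loss ≈ 10328 × 7.208/100 ≈ 744.
Year 2015: gap = -1.7 × (6.36 - 5.51) = -1.445%, loss ≈ 10328 × 1.445/100 ≈ 149.
Total lost output = 541 + 237 + 744 + 149 = 1671 billion.

$1,671 billion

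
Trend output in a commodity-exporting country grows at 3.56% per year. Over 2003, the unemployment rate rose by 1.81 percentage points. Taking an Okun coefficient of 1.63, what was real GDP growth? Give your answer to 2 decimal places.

0.61%

Growth-rate Okun's law: g_Y = g_Y* - β × Δu.
g_Y = 3.56 - 1.63 × (1.81) = 3.56 - 2.9503 = 0.6097%, i.e. 0.61% to 2 d.p.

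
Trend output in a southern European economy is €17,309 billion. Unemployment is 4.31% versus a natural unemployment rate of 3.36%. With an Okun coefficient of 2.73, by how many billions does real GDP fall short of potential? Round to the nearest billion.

Output gap = -2.73 × (4.31 - 3.36) = -2.73 × 0.95 = -2.5935%.
Actual GDP ≈ 17309 × 0.974065 ≈ 16860 billion, so the shortfall is 17309 - 16860 = 449 billion.

€449 billion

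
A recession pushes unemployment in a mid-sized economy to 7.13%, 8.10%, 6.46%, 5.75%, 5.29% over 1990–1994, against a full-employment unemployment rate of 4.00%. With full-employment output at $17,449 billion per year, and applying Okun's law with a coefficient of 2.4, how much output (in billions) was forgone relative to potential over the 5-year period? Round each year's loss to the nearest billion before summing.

Year 1990: gap = -2.4 × (7.13 - 4) = -7.512%, loss ≈ 17449 × 7.512/100 ≈ 1311.
Year 1991: gap = -2.4 × (8.1 - 4) = -9.84%, loss ≈ 17449 × 9.84/100 ≈ 1717.
Year 1992: gap = -2.4 × (6.46 - 4) = -5.904%, loss ≈ 17449 × 5.904/100 ≈ 1030.
Year 1993: gap = -2.4 × (5.75 - 4) = -4.2%, loss ≈ 17449 × 4.2/100 ≈ 733.
Year 1994: gap = -2.4 × (5.29 - 4) = -3.096%, loss ≈ 17449 × 3.096/100 ≈ 540.
Total lost output = 1311 + 1717 + 1030 + 733 + 540 = 5331 billion.

$5,331 billion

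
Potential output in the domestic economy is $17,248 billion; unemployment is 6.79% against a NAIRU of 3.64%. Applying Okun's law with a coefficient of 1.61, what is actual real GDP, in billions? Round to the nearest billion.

$16,373 billion

Unemployment gap = 6.79 - 3.64 = 3.15 points, so the output gap is -1.61 × 3.15 = -5.0715%.
Actual GDP = 17248 × (1 - 5.0715/100) = 17248 × 0.949285 ≈ 16373 billion.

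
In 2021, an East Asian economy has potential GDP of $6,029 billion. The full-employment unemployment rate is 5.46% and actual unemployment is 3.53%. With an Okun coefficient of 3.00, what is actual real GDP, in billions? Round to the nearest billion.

Unemployment gap = 3.53 - 5.46 = -1.93 points, so the output gap is -3 × (-1.93) = 5.79%.
Actual GDP = 6029 × (1 + 5.79/100) = 6029 × 1.0579 ≈ 6378 billion.

$6,378 billion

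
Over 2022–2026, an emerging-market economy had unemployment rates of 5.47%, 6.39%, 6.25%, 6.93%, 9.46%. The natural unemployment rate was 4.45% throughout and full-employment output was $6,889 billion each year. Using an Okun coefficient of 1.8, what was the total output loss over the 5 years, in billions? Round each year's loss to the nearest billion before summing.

Year 2022: gap = -1.8 × (5.47 - 4.45) = -1.836%, loss ≈ 6889 × 1.836/100 ≈ 126.
Year 2023: gap = -1.8 × (6.39 - 4.45) = -3.492%, loss ≈ 6889 × 3.492/100 ≈ 241.
Year 2024: gap = -1.8 × (6.25 - 4.45) = -3.24%, loss ≈ 6889 × 3.24/100 ≈ 223.
Year 2025: gap = -1.8 × (6.93 - 4.45) = -4.464%, loss ≈ 6889 × 4.464/100 ≈ 308.
Year 2026: gap = -1.8 × (9.46 - 4.45) = -9.018%, loss ≈ 6889 × 9.018/100 ≈ 621.
Total lost output = 126 + 241 + 223 + 308 + 621 = 1519 billion.

$1,519 billion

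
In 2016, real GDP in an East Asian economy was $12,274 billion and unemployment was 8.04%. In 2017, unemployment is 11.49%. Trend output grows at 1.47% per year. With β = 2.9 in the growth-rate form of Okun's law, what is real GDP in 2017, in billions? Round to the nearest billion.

$11,226 billion

Δu = 11.49 - 8.04 = 3.45 points.
Okun's law (growth form): g_Y = g_Y* - β × Δu = 1.47 - 2.9 × (3.45) = 1.47 - 10.005 = -8.535%.
Real GDP in the next year = 12274 × (1 - 8.535/100) = 12274 × 0.91465 ≈ 11226 billion.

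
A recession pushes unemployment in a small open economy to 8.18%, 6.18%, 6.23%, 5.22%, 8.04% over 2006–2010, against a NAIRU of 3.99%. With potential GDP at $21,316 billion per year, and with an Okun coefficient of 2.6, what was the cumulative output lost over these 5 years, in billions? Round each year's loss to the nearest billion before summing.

$7,704 billion

Year 2006: gap = -2.6 × (8.18 - 3.99) = -10.894%, loss ≈ 21316 × 10.894/100 ≈ 2322.
Year 2007: gap = -2.6 × (6.18 - 3.99) = -5.694%, loss ≈ 21316 × 5.694/100 ≈ 1214.
Year 2008: gap = -2.6 × (6.23 - 3.99) = -5.824%, loss ≈ 21316 × 5.824/100 ≈ 1241.
Year 2009: gap = -2.6 × (5.22 - 3.99) = -3.198%, loss ≈ 21316 × 3.198/100 ≈ 682.
Year 2010: gap = -2.6 × (8.04 - 3.99) = -10.53%, loss ≈ 21316 × 10.53/100 ≈ 2245.
Total lost output = 2322 + 1214 + 1241 + 682 + 2245 = 7704 billion.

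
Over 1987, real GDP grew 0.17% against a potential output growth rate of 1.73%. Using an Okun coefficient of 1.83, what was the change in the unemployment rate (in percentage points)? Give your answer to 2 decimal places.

Growth-rate Okun's law: g_Y = g_Y* - β × Δu, so Δu = (g_Y* - g_Y)/β.
Δu = (1.73 - 0.17)/1.83 = 1.56/1.83 = 0.85 percentage points.

0.85 percentage points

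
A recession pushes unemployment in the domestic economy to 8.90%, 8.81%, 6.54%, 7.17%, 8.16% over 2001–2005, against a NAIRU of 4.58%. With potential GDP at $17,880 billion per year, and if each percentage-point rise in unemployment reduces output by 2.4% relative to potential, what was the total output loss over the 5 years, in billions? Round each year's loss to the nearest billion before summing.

$7,157 billion

Year 2001: gap = -2.4 × (8.9 - 4.58) = -10.368%, loss ≈ 17880 × 10.368/100 ≈ 1854.
Year 2002: gap = -2.4 × (8.81 - 4.58) = -10.152%, loss ≈ 17880 × 10.152/100 ≈ 1815.
Year 2003: gap = -2.4 × (6.54 - 4.58) = -4.704%, loss ≈ 17880 × 4.704/100 ≈ 841.
Year 2004: gap = -2.4 × (7.17 - 4.58) = -6.216%, loss ≈ 17880 × 6.216/100 ≈ 1111.
Year 2005: gap = -2.4 × (8.16 - 4.58) = -8.592%, loss ≈ 17880 × 8.592/100 ≈ 1536.
Total lost output = 1854 + 1815 + 841 + 1111 + 1536 = 7157 billion.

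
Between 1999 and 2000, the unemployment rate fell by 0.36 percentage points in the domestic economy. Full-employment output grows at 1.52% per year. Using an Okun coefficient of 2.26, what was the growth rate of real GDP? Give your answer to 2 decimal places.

2.33%

Growth-rate Okun's law: g_Y = g_Y* - β × Δu.
g_Y = 1.52 - 2.26 × (-0.36) = 1.52 + 0.8136 = 2.3336%, i.e. 2.33% to 2 d.p.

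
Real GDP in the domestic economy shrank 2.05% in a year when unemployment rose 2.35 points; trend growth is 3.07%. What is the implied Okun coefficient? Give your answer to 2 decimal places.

β ≈ 2.18

Growth form: g_Y = g_Y* - β × Δu, so β = (g_Y* - g_Y)/Δu.
β = (3.07 + 2.05)/2.35 = 5.12/2.35 = 2.18.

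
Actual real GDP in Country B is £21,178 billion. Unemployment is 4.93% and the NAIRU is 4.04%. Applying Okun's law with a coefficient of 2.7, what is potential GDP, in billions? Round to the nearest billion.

£21,699 billion

Unemployment gap = 4.93 - 4.04 = 0.89 points, so output gap = -2.7 × 0.89 = -2.403%.
Since Y = Y* × (1 + gap/100), Y* = 21178/0.97597 ≈ 21699 billion.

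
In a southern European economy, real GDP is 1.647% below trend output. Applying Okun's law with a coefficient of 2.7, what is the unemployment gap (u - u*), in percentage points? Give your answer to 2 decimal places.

0.61 percentage points

Okun's law: output gap = -β × (u - u*), so u - u* = -(output gap)/β.
u - u* = -(-1.647)/2.7 = 0.61 percentage points.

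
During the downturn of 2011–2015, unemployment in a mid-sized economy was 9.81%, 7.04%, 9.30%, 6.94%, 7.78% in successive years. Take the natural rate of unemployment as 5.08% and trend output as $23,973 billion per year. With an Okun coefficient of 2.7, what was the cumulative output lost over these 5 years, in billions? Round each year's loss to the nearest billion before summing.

$10,014 billion

Year 2011: gap = -2.7 × (9.81 - 5.08) = -12.771%, loss ≈ 23973 × 12.771/100 ≈ 3062.
Year 2012: gap = -2.7 × (7.04 - 5.08) = -5.292%, loss ≈ 23973 × 5.292/100 ≈ 1269.
Year 2013: gap = -2.7 × (9.3 - 5.08) = -11.394%, loss ≈ 23973 × 11.394/100 ≈ 2731.
Year 2014: gap = -2.7 × (6.94 - 5.08) = -5.022%, loss ≈ 23973 × 5.022/100 ≈ 1204.
Year 2015: gap = -2.7 × (7.78 - 5.08) = -7.29%, loss ≈ 23973 × 7.29/100 ≈ 1748.
Total lost output = 3062 + 1269 + 2731 + 1204 + 1748 = 10014 billion.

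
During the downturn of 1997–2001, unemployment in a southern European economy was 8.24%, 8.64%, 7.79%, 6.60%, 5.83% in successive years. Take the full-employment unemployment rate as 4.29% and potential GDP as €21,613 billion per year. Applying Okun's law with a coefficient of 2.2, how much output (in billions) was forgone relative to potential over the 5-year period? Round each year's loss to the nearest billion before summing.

€7,440 billion

Year 1997: gap = -2.2 × (8.24 - 4.29) = -8.69%, loss ≈ 21613 × 8.69/100 ≈ 1878.
Year 1998: gap = -2.2 × (8.64 - 4.29) = -9.57%, loss ≈ 21613 × 9.57/100 ≈ 2068.
Year 1999: gap = -2.2 × (7.79 - 4.29) = -7.7%, loss ≈ 21613 × 7.7/100 ≈ 1664.
Year 2000: gap = -2.2 × (6.6 - 4.29) = -5.082%, loss ≈ 21613 × 5.082/100 ≈ 1098.
Year 2001: gap = -2.2 × (5.83 - 4.29) = -3.388%, loss ≈ 21613 × 3.388/100 ≈ 732.
Total lost output = 1878 + 2068 + 1664 + 1098 + 732 = 7440 billion.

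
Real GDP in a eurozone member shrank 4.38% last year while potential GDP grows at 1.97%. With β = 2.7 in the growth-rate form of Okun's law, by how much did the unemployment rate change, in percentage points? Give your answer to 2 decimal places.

2.35 percentage points

Growth-rate Okun's law: g_Y = g_Y* - β × Δu, so Δu = (g_Y* - g_Y)/β.
Δu = (1.97 + 4.38)/2.7 = 6.35/2.7 = 2.35 percentage points.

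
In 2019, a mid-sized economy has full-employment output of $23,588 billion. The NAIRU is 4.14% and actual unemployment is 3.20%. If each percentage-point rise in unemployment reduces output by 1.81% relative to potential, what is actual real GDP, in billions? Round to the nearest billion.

Unemployment gap = 3.2 - 4.14 = -0.94 points, so the output gap is -1.81 × (-0.94) = 1.7014%.
Actual GDP = 23588 × (1 + 1.7014/100) = 23588 × 1.017014 ≈ 23989 billion.

$23,989 billion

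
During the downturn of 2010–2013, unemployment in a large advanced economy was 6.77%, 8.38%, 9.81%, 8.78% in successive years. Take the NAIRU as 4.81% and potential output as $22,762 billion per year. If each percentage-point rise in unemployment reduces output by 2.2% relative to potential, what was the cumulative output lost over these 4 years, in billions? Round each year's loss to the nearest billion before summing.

$7,261 billion

Year 2010: gap = -2.2 × (6.77 - 4.81) = -4.312%, loss ≈ 22762 × 4.312/100 ≈ 981.
Year 2011: gap = -2.2 × (8.38 - 4.81) = -7.854%, loss ≈ 22762 × 7.854/100 ≈ 1788.
Year 2012: gap = -2.2 × (9.81 - 4.81) = -11%, loss ≈ 22762 × 11/100 ≈ 2504.
Year 2013: gap = -2.2 × (8.78 - 4.81) = -8.734%, loss ≈ 22762 × 8.734/100 ≈ 1988.
Total lost output = 981 + 1788 + 2504 + 1988 = 7261 billion.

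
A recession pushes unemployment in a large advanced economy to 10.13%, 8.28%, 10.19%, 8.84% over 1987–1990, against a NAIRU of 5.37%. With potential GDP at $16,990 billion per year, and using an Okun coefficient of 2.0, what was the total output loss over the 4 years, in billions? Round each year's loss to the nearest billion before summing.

$5,423 billion

Year 1987: gap = -2.0 × (10.13 - 5.37) = -9.52%, loss ≈ 16990 × 9.52/100 ≈ 1617.
Year 1988: gap = -2.0 × (8.28 - 5.37) = -5.82%, loss ≈ 16990 × 5.82/100 ≈ 989.
Year 1989: gap = -2.0 × (10.19 - 5.37) = -9.64%, loss ≈ 16990 × 9.64/100 ≈ 1638.
Year 1990: gap = -2.0 × (8.84 - 5.37) = -6.94%, loss ≈ 16990 × 6.94/100 ≈ 1179.
Total lost output = 1617 + 989 + 1638 + 1179 = 5423 billion.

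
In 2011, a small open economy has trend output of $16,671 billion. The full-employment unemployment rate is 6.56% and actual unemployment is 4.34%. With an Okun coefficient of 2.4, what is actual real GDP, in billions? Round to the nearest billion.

Unemployment gap = 4.34 - 6.56 = -2.22 points, so the output gap is -2.4 × (-2.22) = 5.328%.
Actual GDP = 16671 × (1 + 5.328/100) = 16671 × 1.05328 ≈ 17559 billion.

$17,559 billion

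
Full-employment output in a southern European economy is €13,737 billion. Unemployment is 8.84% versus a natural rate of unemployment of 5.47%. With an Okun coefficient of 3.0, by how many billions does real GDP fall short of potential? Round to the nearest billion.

€1,389 billion

Output gap = -3.0 × (8.84 - 5.47) = -3 × 3.37 = -10.11%.
Actual GDP ≈ 13737 × 0.8989 ≈ 12348 billion, so the shortfall is 13737 - 12348 = 1389 billion.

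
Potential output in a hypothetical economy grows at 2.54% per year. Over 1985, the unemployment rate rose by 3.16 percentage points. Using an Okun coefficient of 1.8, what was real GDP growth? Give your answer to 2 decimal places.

-3.15%

Growth-rate Okun's law: g_Y = g_Y* - β × Δu.
g_Y = 2.54 - 1.8 × (3.16) = 2.54 - 5.688 = -3.148%, i.e. -3.15% to 2 d.p.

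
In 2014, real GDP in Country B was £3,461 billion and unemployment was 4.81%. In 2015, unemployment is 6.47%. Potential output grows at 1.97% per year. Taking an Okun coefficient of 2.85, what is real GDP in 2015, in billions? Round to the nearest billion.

Δu = 6.47 - 4.81 = 1.66 points.
Okun's law (growth form): g_Y = g_Y* - β × Δu = 1.97 - 2.85 × (1.66) = 1.97 - 4.731 = -2.761%.
Real GDP in the next year = 3461 × (1 - 2.761/100) = 3461 × 0.97239 ≈ 3365 billion.

£3,365 billion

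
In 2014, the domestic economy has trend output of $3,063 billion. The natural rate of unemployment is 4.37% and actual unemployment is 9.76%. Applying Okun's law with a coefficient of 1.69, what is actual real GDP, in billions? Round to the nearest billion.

$2,784 billion

Unemployment gap = 9.76 - 4.37 = 5.39 points, so the output gap is -1.69 × 5.39 = -9.1091%.
Actual GDP = 3063 × (1 - 9.1091/100) = 3063 × 0.908909 ≈ 2784 billion.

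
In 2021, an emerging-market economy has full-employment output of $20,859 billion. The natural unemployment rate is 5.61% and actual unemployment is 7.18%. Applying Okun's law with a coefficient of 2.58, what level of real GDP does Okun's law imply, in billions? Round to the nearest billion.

Unemployment gap = 7.18 - 5.61 = 1.57 points, so the output gap is -2.58 × 1.57 = -4.0506%.
Actual GDP = 20859 × (1 - 4.0506/100) = 20859 × 0.959494 ≈ 20014 billion.

$20,014 billion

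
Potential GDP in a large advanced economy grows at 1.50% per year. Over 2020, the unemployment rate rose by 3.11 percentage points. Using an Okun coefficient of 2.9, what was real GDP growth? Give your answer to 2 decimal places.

-7.52%

Growth-rate Okun's law: g_Y = g_Y* - β × Δu.
g_Y = 1.50 - 2.9 × (3.11) = 1.5 - 9.019 = -7.519%, i.e. -7.52% to 2 d.p.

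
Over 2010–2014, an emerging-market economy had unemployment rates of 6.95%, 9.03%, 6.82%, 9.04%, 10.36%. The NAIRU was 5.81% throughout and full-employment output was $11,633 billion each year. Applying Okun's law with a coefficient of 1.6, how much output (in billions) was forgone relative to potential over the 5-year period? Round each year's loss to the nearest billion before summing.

$2,447 billion

Year 2010: gap = -1.6 × (6.95 - 5.81) = -1.824%, loss ≈ 11633 × 1.824/100 ≈ 212.
Year 2011: gap = -1.6 × (9.03 - 5.81) = -5.152%, loss ≈ 11633 × 5.152/100 ≈ 599.
Year 2012: gap = -1.6 × (6.82 - 5.81) = -1.616%, loss ≈ 11633 × 1.616/100 ≈ 188.
Year 2013: gap = -1.6 × (9.04 - 5.81) = -5.168%, loss ≈ 11633 × 5.168/100 ≈ 601.
Year 2014: gap = -1.6 × (10.36 - 5.81) = -7.28%, loss ≈ 11633 × 7.28/100 ≈ 847.
Total lost output = 212 + 599 + 188 + 601 + 847 = 2447 billion.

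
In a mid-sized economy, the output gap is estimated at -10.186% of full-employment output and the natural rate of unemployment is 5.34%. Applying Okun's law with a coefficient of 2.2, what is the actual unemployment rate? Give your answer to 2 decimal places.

9.97%

From Okun's law, u - u* = -(output gap)/β = -(-10.186)/2.2 = 4.63 points.
So u = 5.34 + 4.63 = 9.97%.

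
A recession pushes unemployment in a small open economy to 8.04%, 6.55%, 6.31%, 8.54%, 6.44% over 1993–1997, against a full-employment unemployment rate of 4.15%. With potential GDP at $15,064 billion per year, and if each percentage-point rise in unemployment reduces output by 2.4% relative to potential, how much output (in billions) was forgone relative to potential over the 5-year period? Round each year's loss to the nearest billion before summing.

Year 1993: gap = -2.4 × (8.04 - 4.15) = -9.336%, loss ≈ 15064 × 9.336/100 ≈ 1406.
Year 1994: gap = -2.4 × (6.55 - 4.15) = -5.76%, loss ≈ 15064 × 5.76/100 ≈ 868.
Year 1995: gap = -2.4 × (6.31 - 4.15) = -5.184%, loss ≈ 15064 × 5.184/100 ≈ 781.
Year 1996: gap = -2.4 × (8.54 - 4.15) = -10.536%, loss ≈ 15064 × 10.536/100 ≈ 1587.
Year 1997: gap = -2.4 × (6.44 - 4.15) = -5.496%, loss ≈ 15064 × 5.496/100 ≈ 828.
Total lost output = 1406 + 868 + 781 + 1587 + 828 = 5470 billion.

$5,470 billion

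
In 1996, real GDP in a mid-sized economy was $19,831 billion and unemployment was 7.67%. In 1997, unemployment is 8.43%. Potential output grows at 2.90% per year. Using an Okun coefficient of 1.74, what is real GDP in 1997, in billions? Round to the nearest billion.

Δu = 8.43 - 7.67 = 0.76 points.
Okun's law (growth form): g_Y = g_Y* - β × Δu = 2.90 - 1.74 × (0.76) = 2.9 - 1.3224 = 1.5776%.
Real GDP in the next year = 19831 × (1 + 1.5776/100) = 19831 × 1.015776 ≈ 20144 billion.

$20,144 billion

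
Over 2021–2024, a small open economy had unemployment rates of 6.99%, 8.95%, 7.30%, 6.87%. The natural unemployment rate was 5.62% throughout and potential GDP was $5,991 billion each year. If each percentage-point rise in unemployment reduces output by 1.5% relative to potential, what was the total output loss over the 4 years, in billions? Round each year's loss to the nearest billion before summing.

$685 billion

Year 2021: gap = -1.5 × (6.99 - 5.62) = -2.055%, loss ≈ 5991 × 2.055/100 ≈ 123.
Year 2022: gap = -1.5 × (8.95 - 5.62) = -4.995%, loss ≈ 5991 × 4.995/100 ≈ 299.
Year 2023: gap = -1.5 × (7.3 - 5.62) = -2.52%, loss ≈ 5991 × 2.52/100 ≈ 151.
Year 2024: gap = -1.5 × (6.87 - 5.62) = -1.875%, loss ≈ 5991 × 1.875/100 ≈ 112.
Total lost output = 123 + 299 + 151 + 112 = 685 billion.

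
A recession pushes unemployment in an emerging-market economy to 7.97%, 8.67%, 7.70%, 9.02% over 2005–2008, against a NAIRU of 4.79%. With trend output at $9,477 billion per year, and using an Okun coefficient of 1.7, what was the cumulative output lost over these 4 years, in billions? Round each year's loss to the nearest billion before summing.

Year 2005: gap = -1.7 × (7.97 - 4.79) = -5.406%, loss ≈ 9477 × 5.406/100 ≈ 512.
Year 2006: gap = -1.7 × (8.67 - 4.79) = -6.596%, loss ≈ 9477 × 6.596/100 ≈ 625.
Year 2007: gap = -1.7 × (7.7 - 4.79) = -4.947%, loss ≈ 9477 × 4.947/100 ≈ 469.
Year 2008: gap = -1.7 × (9.02 - 4.79) = -7.191%, loss ≈ 9477 × 7.191/100 ≈ 681.
Total lost output = 512 + 625 + 469 + 681 = 2287 billion.

$2,287 billion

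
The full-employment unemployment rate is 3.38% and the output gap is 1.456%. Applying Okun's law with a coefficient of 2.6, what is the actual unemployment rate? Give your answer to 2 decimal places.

From Okun's law, u - u* = -(output gap)/β = -(1.456)/2.6 = -0.56 points.
So u = 3.38 - 0.56 = 2.82%.

2.82%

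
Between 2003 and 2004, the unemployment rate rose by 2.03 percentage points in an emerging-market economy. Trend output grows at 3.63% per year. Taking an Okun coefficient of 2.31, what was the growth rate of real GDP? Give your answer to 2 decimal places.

Growth-rate Okun's law: g_Y = g_Y* - β × Δu.
g_Y = 3.63 - 2.31 × (2.03) = 3.63 - 4.6893 = -1.0593%, i.e. -1.06% to 2 d.p.

-1.06%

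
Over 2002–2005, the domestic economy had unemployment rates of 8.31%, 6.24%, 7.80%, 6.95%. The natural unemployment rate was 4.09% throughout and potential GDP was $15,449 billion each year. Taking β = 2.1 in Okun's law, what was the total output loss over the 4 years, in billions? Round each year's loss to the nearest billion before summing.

$4,199 billion

Year 2002: gap = -2.1 × (8.31 - 4.09) = -8.862%, loss ≈ 15449 × 8.862/100 ≈ 1369.
Year 2003: gap = -2.1 × (6.24 - 4.09) = -4.515%, loss ≈ 15449 × 4.515/100 ≈ 698.
Year 2004: gap = -2.1 × (7.8 - 4.09) = -7.791%, loss ≈ 15449 × 7.791/100 ≈ 1204.
Year 2005: gap = -2.1 × (6.95 - 4.09) = -6.006%, loss ≈ 15449 × 6.006/100 ≈ 928.
Total lost output = 1369 + 698 + 1204 + 928 = 4199 billion.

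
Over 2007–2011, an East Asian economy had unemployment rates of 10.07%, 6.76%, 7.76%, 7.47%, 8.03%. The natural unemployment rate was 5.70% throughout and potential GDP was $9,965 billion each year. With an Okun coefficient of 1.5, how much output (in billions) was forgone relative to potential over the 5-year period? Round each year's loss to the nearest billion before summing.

$1,732 billion

Year 2007: gap = -1.5 × (10.07 - 5.7) = -6.555%, loss ≈ 9965 × 6.555/100 ≈ 653.
Year 2008: gap = -1.5 × (6.76 - 5.7) = -1.59%, loss ≈ 9965 × 1.59/100 ≈ 158.
Year 2009: gap = -1.5 × (7.76 - 5.7) = -3.09%, loss ≈ 9965 × 3.09/100 ≈ 308.
Year 2010: gap = -1.5 × (7.47 - 5.7) = -2.655%, loss ≈ 9965 × 2.655/100 ≈ 265.
Year 2011: gap = -1.5 × (8.03 - 5.7) = -3.495%, loss ≈ 9965 × 3.495/100 ≈ 348.
Total lost output = 653 + 158 + 308 + 265 + 348 = 1732 billion.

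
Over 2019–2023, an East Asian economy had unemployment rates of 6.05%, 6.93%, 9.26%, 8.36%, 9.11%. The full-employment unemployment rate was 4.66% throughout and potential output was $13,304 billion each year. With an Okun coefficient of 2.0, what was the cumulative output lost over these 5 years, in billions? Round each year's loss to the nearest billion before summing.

$4,366 billion

Year 2019: gap = -2.0 × (6.05 - 4.66) = -2.78%, loss ≈ 13304 × 2.78/100 ≈ 370.
Year 2020: gap = -2.0 × (6.93 - 4.66) = -4.54%, loss ≈ 13304 × 4.54/100 ≈ 604.
Year 2021: gap = -2.0 × (9.26 - 4.66) = -9.2%, loss ≈ 13304 × 9.2/100 ≈ 1224.
Year 2022: gap = -2.0 × (8.36 - 4.66) = -7.4%, loss ≈ 13304 × 7.4/100 ≈ 984.
Year 2023: gap = -2.0 × (9.11 - 4.66) = -8.9%, loss ≈ 13304 × 8.9/100 ≈ 1184.
Total lost output = 370 + 604 + 1224 + 984 + 1184 = 4366 billion.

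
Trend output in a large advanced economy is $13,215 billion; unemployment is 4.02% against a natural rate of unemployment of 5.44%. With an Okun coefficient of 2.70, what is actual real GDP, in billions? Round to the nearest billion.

Unemployment gap = 4.02 - 5.44 = -1.42 points, so the output gap is -2.7 × (-1.42) = 3.834%.
Actual GDP = 13215 × (1 + 3.834/100) = 13215 × 1.03834 ≈ 13722 billion.

$13,722 billion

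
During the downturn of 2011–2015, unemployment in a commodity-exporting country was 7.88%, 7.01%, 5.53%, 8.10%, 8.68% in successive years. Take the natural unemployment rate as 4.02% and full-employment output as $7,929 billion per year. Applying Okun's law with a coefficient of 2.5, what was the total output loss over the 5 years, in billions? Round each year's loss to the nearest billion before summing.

Year 2011: gap = -2.5 × (7.88 - 4.02) = -9.65%, loss ≈ 7929 × 9.65/100 ≈ 765.
Year 2012: gap = -2.5 × (7.01 - 4.02) = -7.475%, loss ≈ 7929 × 7.475/100 ≈ 593.
Year 2013: gap = -2.5 × (5.53 - 4.02) = -3.775%, loss ≈ 7929 × 3.775/100 ≈ 299.
Year 2014: gap = -2.5 × (8.1 - 4.02) = -10.2%, loss ≈ 7929 × 10.2/100 ≈ 809.
Year 2015: gap = -2.5 × (8.68 - 4.02) = -11.65%, loss ≈ 7929 × 11.65/100 ≈ 924.
Total lost output = 765 + 593 + 299 + 809 + 924 = 3390 billion.

$3,390 billion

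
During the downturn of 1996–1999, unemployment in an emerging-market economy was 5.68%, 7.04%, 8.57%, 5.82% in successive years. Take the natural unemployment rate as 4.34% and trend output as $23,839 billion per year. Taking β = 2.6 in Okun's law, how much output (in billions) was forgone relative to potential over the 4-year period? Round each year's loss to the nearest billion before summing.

Year 1996: gap = -2.6 × (5.68 - 4.34) = -3.484%, loss ≈ 23839 × 3.484/100 ≈ 831.
Year 1997: gap = -2.6 × (7.04 - 4.34) = -7.02%, loss ≈ 23839 × 7.02/100 ≈ 1673.
Year 1998: gap = -2.6 × (8.57 - 4.34) = -10.998%, loss ≈ 23839 × 10.998/100 ≈ 2622.
Year 1999: gap = -2.6 × (5.82 - 4.34) = -3.848%, loss ≈ 23839 × 3.848/100 ≈ 917.
Total lost output = 831 + 1673 + 2622 + 917 = 6043 billion.

$6,043 billion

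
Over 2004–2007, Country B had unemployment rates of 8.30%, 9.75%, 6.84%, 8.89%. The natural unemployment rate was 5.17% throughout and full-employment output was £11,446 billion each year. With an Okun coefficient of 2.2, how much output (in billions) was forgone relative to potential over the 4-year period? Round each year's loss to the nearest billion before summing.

Year 2004: gap = -2.2 × (8.3 - 5.17) = -6.886%, loss ≈ 11446 × 6.886/100 ≈ 788.
Year 2005: gap = -2.2 × (9.75 - 5.17) = -10.076%, loss ≈ 11446 × 10.076/100 ≈ 1153.
Year 2006: gap = -2.2 × (6.84 - 5.17) = -3.674%, loss ≈ 11446 × 3.674/100 ≈ 421.
Year 2007: gap = -2.2 × (8.89 - 5.17) = -8.184%, loss ≈ 11446 × 8.184/100 ≈ 937.
Total lost output = 788 + 1153 + 421 + 937 = 3299 billion.

£3,299 billion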